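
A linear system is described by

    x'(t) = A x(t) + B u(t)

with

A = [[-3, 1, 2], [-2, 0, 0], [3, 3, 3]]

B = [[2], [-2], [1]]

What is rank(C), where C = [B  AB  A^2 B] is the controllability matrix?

3

AB = [[-6], [-4], [3]]
A^2B = [[20], [12], [-21]]
Controllability matrix C = [B  AB  A^2B] = [[2, -6, 20], [-2, -4, 12], [1, 3, -21]]
det(C) = 2·((-4)·(-21) - 12·3) - (-6)·((-2)·(-21) - 12·1) + 20·((-2)·3 - (-4)·1) = 2·48 - (-6)·30 + 20·(-2) = 236 ≠ 0, so rank(C) = 3.
rank(C) = 3 = n, so the pair (A, B) is completely controllable.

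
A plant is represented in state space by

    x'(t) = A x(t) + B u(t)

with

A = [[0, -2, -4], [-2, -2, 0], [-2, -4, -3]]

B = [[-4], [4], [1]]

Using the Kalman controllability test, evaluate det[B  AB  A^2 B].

-544

AB = [[-12], [0], [-11]]
A^2B = [[44], [24], [57]]
Controllability matrix C = [B  AB  A^2B] = [[-4, -12, 44], [4, 0, 24], [1, -11, 57]]
Expanding along the first row, det(C) = (-4)·(0·57 - 24·(-11)) - (-12)·(4·57 - 24·1) + 44·(4·(-11) - 0·1) = (-4)·264 - (-12)·204 + 44·(-44) = -544
Since det(C) ≠ 0, rank(C) = 3 and the system is completely controllable.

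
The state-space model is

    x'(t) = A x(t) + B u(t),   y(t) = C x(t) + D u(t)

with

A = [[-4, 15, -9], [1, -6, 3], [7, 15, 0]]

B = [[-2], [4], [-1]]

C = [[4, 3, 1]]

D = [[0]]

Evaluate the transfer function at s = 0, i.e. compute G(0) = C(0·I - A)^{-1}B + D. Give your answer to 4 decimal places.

-33.6667

G(0) = C(-A)^{-1}B + D = -C A^{-1} B + D.
det A = -18, so A^{-1} = (1/-18)·adj(A) = [[5/2, 15/2, 1/2], [-7/6, -7/2, -1/6], [-19/6, -55/6, -1/2]]
A^{-1} B = [49/2, -23/2, -179/6]^T
C A^{-1} B = 101/3
G(0) = D - C A^{-1} B = 0 - (101/3) = -101/3 ≈ -33.6667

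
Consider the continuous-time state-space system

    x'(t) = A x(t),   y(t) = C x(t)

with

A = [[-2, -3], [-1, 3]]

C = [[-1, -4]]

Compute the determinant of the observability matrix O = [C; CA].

CA = [[6, -9]]
Observability matrix O = [C; CA] = [[-1, -4], [6, -9]]
det(O) = (-1)·(-9) - (-4)·6 = 9 - (-24) = 33
Since det(O) ≠ 0, rank(O) = 2 and the system is completely observable.

33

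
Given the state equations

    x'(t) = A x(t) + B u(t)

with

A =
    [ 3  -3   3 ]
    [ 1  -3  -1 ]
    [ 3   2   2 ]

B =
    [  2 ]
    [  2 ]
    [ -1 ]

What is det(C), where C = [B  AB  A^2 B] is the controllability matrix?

338

AB = [[-3], [-3], [8]]
A^2B = [[24], [-2], [1]]
Controllability matrix C = [B  AB  A^2B] = [[2, -3, 24], [2, -3, -2], [-1, 8, 1]]
Expanding along the first row, det(C) = 2·((-3)·1 - (-2)·8) - (-3)·(2·1 - (-2)·(-1)) + 24·(2·8 - (-3)·(-1)) = 2·13 - (-3)·0 + 24·13 = 338
Since det(C) ≠ 0, rank(C) = 3 and the system is completely controllable.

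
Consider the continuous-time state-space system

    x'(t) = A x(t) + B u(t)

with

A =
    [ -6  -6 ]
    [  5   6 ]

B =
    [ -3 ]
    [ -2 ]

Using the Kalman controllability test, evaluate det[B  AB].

141

AB = [[30], [-27]]
Controllability matrix C = [B  AB] = [[-3, 30], [-2, -27]]
det(C) = (-3)·(-27) - 30·(-2) = 81 - (-60) = 141
Since det(C) ≠ 0, rank(C) = 2 and the system is completely controllable.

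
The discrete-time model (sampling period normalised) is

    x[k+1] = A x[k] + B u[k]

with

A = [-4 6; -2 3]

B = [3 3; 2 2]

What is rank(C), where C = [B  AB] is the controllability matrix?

AB = [[0, 0], [0, 0]]
Controllability matrix C = [B  AB] = [[3, 3, 0, 0], [2, 2, 0, 0]]
Every column of C is a scalar multiple of column 1 = [3, 2] (multipliers 1, 1, 0, 0), so the columns span a one-dimensional space.
C ≠ 0, hence rank(C) = 1.
rank(C) = 1 < n = 2, so the pair (A, B) is not completely controllable.

1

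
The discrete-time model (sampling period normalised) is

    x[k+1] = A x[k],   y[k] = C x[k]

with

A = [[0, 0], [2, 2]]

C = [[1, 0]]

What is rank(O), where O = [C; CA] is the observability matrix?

1

CA = [[0, 0]]
Observability matrix O = [C; CA] = [[1, 0], [0, 0]]
Every row of O is a scalar multiple of row 1 = [1, 0] (multipliers 1, 0), so the rows span a one-dimensional space.
O ≠ 0, hence rank(O) = 1.
rank(O) = 1 < n = 2, so the pair (A, C) is not completely observable.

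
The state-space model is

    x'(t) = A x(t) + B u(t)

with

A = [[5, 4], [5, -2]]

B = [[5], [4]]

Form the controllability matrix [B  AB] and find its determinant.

-79

AB = [[41], [17]]
Controllability matrix C = [B  AB] = [[5, 41], [4, 17]]
det(C) = 5·17 - 41·4 = 85 - 164 = -79
Since det(C) ≠ 0, rank(C) = 2 and the system is completely controllable.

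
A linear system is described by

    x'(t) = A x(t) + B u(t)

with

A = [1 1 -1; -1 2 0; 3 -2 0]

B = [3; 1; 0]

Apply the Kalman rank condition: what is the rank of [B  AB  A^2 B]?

AB = [[4], [-1], [7]]
A^2B = [[-4], [-6], [14]]
Controllability matrix C = [B  AB  A^2B] = [[3, 4, -4], [1, -1, -6], [0, 7, 14]]
The rows r1, r2, r3 of C are linearly dependent: -r1 + 3·r2 + r3 = 0 (check each entry), so rank(C) ≤ 2.
The 2×2 minor from rows 1, 2, columns 1, 2 is 3·(-1) - 4·1 = -3 - 4 = -7 ≠ 0, so rank(C) = 2.
rank(C) = 2 < n = 3, so the pair (A, B) is not completely controllable.

2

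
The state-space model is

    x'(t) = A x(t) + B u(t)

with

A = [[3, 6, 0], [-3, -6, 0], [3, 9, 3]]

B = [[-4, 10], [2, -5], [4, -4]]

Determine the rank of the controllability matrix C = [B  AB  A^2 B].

2

AB = [[0, 0], [0, 0], [18, -27]]
A^2B = [[0, 0], [0, 0], [54, -81]]
Controllability matrix C = [B  AB  A^2B] = [[-4, 10, 0, 0, 0, 0], [2, -5, 0, 0, 0, 0], [4, -4, 18, -27, 54, -81]]
The rows r1, r2, r3 of C are linearly dependent: r1 + 2·r2 = 0 (check each entry), so rank(C) ≤ 2.
The 2×2 minor from rows 1, 3, columns 1, 2 is (-4)·(-4) - 10·4 = 16 - 40 = -24 ≠ 0, so rank(C) = 2.
rank(C) = 2 < n = 3, so the pair (A, B) is not completely controllable.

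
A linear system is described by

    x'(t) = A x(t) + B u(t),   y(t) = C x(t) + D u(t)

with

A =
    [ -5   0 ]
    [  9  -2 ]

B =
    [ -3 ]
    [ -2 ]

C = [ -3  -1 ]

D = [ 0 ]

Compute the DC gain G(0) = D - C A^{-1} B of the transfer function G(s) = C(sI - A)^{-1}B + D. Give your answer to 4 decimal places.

G(0) = C(-A)^{-1}B + D = -C A^{-1} B + D.
det A = 10, so A^{-1} = (1/10)·adj(A) = [[-1/5, 0], [-9/10, -1/2]]
A^{-1} B = [3/5, 37/10]^T
C A^{-1} B = -11/2
G(0) = D - C A^{-1} B = 0 - (-11/2) = 11/2 ≈ 5.5000

5.5000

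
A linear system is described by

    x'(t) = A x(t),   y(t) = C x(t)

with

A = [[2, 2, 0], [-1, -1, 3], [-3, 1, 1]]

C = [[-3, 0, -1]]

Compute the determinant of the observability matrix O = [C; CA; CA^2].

-490

CA = [[-3, -7, -1]]
CA^2 = [[4, 0, -22]]
Observability matrix O = [C; CA; CA^2] = [[-3, 0, -1], [-3, -7, -1], [4, 0, -22]]
Expanding along the first row, det(O) = (-3)·((-7)·(-22) - (-1)·0) - 0·((-3)·(-22) - (-1)·4) + (-1)·((-3)·0 - (-7)·4) = (-3)·154 - 0·70 + (-1)·28 = -490
Since det(O) ≠ 0, rank(O) = 3 and the system is completely observable.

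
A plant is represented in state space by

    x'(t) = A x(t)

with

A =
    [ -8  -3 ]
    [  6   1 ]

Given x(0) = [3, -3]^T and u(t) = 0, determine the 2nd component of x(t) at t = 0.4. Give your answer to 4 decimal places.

det(sI - A) = s^2 - (tr A)s + det A, with tr A = (-8) + 1 = -7 and det A = (-8)·1 - (-3)·6 = -8 - (-18) = 10.
So p(s) = det(sI - A) = s^2 + 7s + 10.
Factor s^2 + 7s + 10: two numbers with sum -7 and product 10 are -2 and -5, so s^2 + 7s + 10 = (s + 2)(s + 5).
Hence p(s) = (s + 2) (s + 5), with roots -5, -2.
The eigenvalues -5, -2 are distinct and real, so A is diagonalisable and x(t) = e^{At} x(0) = V diag(e^{λ_i t}) V^{-1} x(0), where the columns of V are the eigenvectors.
λ = -5: A - (-5)I = [[-3, -3], [6, 6]]. Row 1 gives (-3)·v1 + (-3)·v2 = 0, so take v_1 = [-1, 1]^T.
λ = -2: A - (-2)I = [[-6, -3], [6, 3]]. Row 1 gives (-6)·v1 + (-3)·v2 = 0, so take v_2 = [1, -2]^T.
V = [v_1 v_2] = [[-1, 1], [1, -2]] has det V = 1, so V^{-1} = adj(V)/det V = [[-2, -1], [-1, -1]].
Modal coordinates z(0) = V^{-1} x(0): (-2)·3 + (-1)·(-3) = -3; (-1)·3 + (-1)·(-3) = 0; so z(0) = [-3, 0]^T.
x_2(t) = Σ_i (v_i)_2 · z_i(0) · e^{λ_i t} (row 2 of V times the modal terms).
x_2(0.4) = 1·(-3)·e^{-5·0.4} + (-2)·0·e^{-2·0.4} = (-3)·0.135335 + 0·0.449329 = -0.4060.

-0.4060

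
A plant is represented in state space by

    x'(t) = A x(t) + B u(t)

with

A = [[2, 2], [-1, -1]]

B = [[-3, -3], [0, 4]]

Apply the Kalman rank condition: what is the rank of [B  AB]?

AB = [[-6, 2], [3, -1]]
Controllability matrix C = [B  AB] = [[-3, -3, -6, 2], [0, 4, 3, -1]]
Take the 2×2 submatrix of C formed by columns 1, 2: [[-3, -3], [0, 4]]. Its determinant is (-3)·4 - (-3)·0 = -12 - 0 = -12 ≠ 0.
So rank(C) ≥ 2; since C has 2 rows, rank(C) = 2.
rank(C) = 2 = n, so the pair (A, B) is completely controllable.

2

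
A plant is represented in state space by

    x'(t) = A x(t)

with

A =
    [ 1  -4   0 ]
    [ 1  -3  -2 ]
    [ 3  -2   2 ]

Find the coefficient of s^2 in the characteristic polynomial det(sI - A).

Expand det(sI - A) for the 3×3 matrix.
p(s) = s^3 - 7s - 22.
(Check: constant term = det(-A) = (-1)^3 det A = -22; coefficient of s^2 = -tr A = 0.)
The coefficient of s^2 is 0.

0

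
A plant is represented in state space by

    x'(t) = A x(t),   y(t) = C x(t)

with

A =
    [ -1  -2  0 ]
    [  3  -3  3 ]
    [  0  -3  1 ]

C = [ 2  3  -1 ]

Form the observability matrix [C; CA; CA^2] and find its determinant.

CA = [[7, -10, 8]]
CA^2 = [[-37, -8, -22]]
Observability matrix O = [C; CA; CA^2] = [[2, 3, -1], [7, -10, 8], [-37, -8, -22]]
Expanding along the first row, det(O) = 2·((-10)·(-22) - 8·(-8)) - 3·(7·(-22) - 8·(-37)) + (-1)·(7·(-8) - (-10)·(-37)) = 2·284 - 3·142 + (-1)·(-426) = 568
Since det(O) ≠ 0, rank(O) = 3 and the system is completely observable.

568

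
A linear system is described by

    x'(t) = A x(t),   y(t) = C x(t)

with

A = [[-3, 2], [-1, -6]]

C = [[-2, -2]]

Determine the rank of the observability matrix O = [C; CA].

CA = [[8, 8]]
Observability matrix O = [C; CA] = [[-2, -2], [8, 8]]
Every row of O is a scalar multiple of row 1 = [-2, -2] (multipliers 1, -4), so the rows span a one-dimensional space.
O ≠ 0, hence rank(O) = 1.
rank(O) = 1 < n = 2, so the pair (A, C) is not completely observable.

1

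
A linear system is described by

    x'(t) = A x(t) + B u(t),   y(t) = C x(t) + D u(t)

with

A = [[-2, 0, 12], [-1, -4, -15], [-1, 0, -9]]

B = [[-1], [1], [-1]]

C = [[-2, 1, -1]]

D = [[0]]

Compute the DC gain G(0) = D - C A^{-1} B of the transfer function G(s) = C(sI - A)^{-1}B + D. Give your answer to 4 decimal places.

1.9833

G(0) = C(-A)^{-1}B + D = -C A^{-1} B + D.
det A = -120, so A^{-1} = (1/-120)·adj(A) = [[-3/10, 0, -2/5], [-1/20, -1/4, 7/20], [1/30, 0, -1/15]]
A^{-1} B = [7/10, -11/20, 1/30]^T
C A^{-1} B = -119/60
G(0) = D - C A^{-1} B = 0 - (-119/60) = 119/60 ≈ 1.9833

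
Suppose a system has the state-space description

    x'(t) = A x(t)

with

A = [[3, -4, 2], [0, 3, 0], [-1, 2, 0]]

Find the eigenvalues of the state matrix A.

det(sI - A) = s^3 - (tr A)s^2 + (M11 + M22 + M33)s - det A, where Mii is the 2×2 principal minor of A obtained by deleting row i and column i.
tr A = 3 + 3 + 0 = 6; M11 = 3·0 - 0·2 = 0 - 0 = 0; M22 = 3·0 - 2·(-1) = 0 - (-2) = 2; M33 = 3·3 - (-4)·0 = 9 - 0 = 9; sum of minors = 11.
det A = 3·(3·0 - 0·2) - (-4)·(0·0 - 0·(-1)) + 2·(0·2 - 3·(-1)) = 3·0 - (-4)·0 + 2·3 = 6.
So p(s) = det(sI - A) = s^3 - 6s^2 + 11s - 6.
Rational-root test: any integer root divides -6. Testing small divisors, s = 1 works: p(1) = 1 + (-6) + 11 + (-6) = 0, so (s - 1) is a factor.
Dividing, p(s) = (s - 1)(s^2 - 5s + 6).
Factor s^2 - 5s + 6: two numbers with sum 5 and product 6 are 3 and 2, so s^2 - 5s + 6 = (s - 3)(s - 2).
Hence p(s) = (s - 3) (s - 2) (s - 1), with roots 1, 2, 3.
At least one eigenvalue has non-negative real part, so the system is not asymptotically stable.

1, 2, 3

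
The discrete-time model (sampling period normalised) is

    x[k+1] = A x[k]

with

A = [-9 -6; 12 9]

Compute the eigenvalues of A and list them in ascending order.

-3, 3

det(zI - A) = z^2 - (tr A)z + det A, with tr A = (-9) + 9 = 0 and det A = (-9)·9 - (-6)·12 = -81 - (-72) = -9.
So p(z) = det(zI - A) = z^2 - 9.
Factor z^2 - 9: two numbers with sum 0 and product -9 are 3 and -3, so z^2 - 9 = (z - 3)(z + 3).
Hence p(z) = (z - 3) (z + 3), with roots -3, 3.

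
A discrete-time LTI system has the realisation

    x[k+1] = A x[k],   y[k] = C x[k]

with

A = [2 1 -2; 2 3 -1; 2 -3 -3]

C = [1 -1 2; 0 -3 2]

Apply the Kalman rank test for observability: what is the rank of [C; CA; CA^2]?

3

CA = [[4, -8, -7], [-2, -15, -3]]
CA^2 = [[-22, 1, 21], [-40, -38, 28]]
Observability matrix O = [C; CA; CA^2] = [[1, -1, 2], [0, -3, 2], [4, -8, -7], [-2, -15, -3], [-22, 1, 21], [-40, -38, 28]]
Take the 3×3 submatrix of O formed by rows 1, 2, 3: [[1, -1, 2], [0, -3, 2], [4, -8, -7]]. Its determinant is 1·((-3)·(-7) - 2·(-8)) - (-1)·(0·(-7) - 2·4) + 2·(0·(-8) - (-3)·4) = 1·37 - (-1)·(-8) + 2·12 = 53 ≠ 0.
So rank(O) ≥ 3; since O has 3 columns, rank(O) = 3.
rank(O) = 3 = n, so the pair (A, C) is completely observable.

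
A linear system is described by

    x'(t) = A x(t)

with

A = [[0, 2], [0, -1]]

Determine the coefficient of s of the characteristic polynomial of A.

1

For a 2×2 matrix, det(sI - A) = s^2 - (tr A)s + det A.
tr A = -1, det A = 0.
So p(s) = s^2 + s.
The coefficient of s is 1.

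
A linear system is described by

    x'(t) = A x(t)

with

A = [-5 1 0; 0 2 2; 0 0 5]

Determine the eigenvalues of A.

-5, 2, 5

det(sI - A) = s^3 - (tr A)s^2 + (M11 + M22 + M33)s - det A, where Mii is the 2×2 principal minor of A obtained by deleting row i and column i.
tr A = (-5) + 2 + 5 = 2; M11 = 2·5 - 2·0 = 10 - 0 = 10; M22 = (-5)·5 - 0·0 = -25 - 0 = -25; M33 = (-5)·2 - 1·0 = -10 - 0 = -10; sum of minors = -25.
det A = (-5)·(2·5 - 2·0) - 1·(0·5 - 2·0) + 0·(0·0 - 2·0) = (-5)·10 - 1·0 + 0·0 = -50.
So p(s) = det(sI - A) = s^3 - 2s^2 - 25s + 50.
Rational-root test: any integer root divides 50. Testing small divisors, s = 2 works: p(2) = 8 + (-8) + (-50) + 50 = 0, so (s - 2) is a factor.
Dividing, p(s) = (s - 2)(s^2 - 25).
Factor s^2 - 25: two numbers with sum 0 and product -25 are 5 and -5, so s^2 - 25 = (s - 5)(s + 5).
Hence p(s) = (s - 5) (s - 2) (s + 5), with roots -5, 2, 5.
At least one eigenvalue has non-negative real part, so the system is not asymptotically stable.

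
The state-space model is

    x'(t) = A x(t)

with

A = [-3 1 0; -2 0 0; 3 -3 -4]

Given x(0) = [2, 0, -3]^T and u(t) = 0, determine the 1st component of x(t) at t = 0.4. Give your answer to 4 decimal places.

det(sI - A) = s^3 - (tr A)s^2 + (M11 + M22 + M33)s - det A, where Mii is the 2×2 principal minor of A obtained by deleting row i and column i.
tr A = (-3) + 0 + (-4) = -7; M11 = 0·(-4) - 0·(-3) = 0 - 0 = 0; M22 = (-3)·(-4) - 0·3 = 12 - 0 = 12; M33 = (-3)·0 - 1·(-2) = 0 - (-2) = 2; sum of minors = 14.
det A = (-3)·(0·(-4) - 0·(-3)) - 1·((-2)·(-4) - 0·3) + 0·((-2)·(-3) - 0·3) = (-3)·0 - 1·8 + 0·6 = -8.
So p(s) = det(sI - A) = s^3 + 7s^2 + 14s + 8.
Rational-root test: any integer root divides 8. Testing small divisors, s = -1 works: p(-1) = -1 + 7 + (-14) + 8 = 0, so (s + 1) is a factor.
Dividing, p(s) = (s + 1)(s^2 + 6s + 8).
Factor s^2 + 6s + 8: two numbers with sum -6 and product 8 are -2 and -4, so s^2 + 6s + 8 = (s + 2)(s + 4).
Hence p(s) = (s + 1) (s + 2) (s + 4), with roots -4, -2, -1.
The eigenvalues -4, -2, -1 are distinct and real, so A is diagonalisable and x(t) = e^{At} x(0) = V diag(e^{λ_i t}) V^{-1} x(0), where the columns of V are the eigenvectors.
λ = -4: A - (-4)I = [[1, 1, 0], [-2, 4, 0], [3, -3, 0]]. v must be orthogonal to every row; (row 1) × (row 2) = [0, 0, 6], so take v_1 = [0, 0, 1]^T.
λ = -2: A - (-2)I = [[-1, 1, 0], [-2, 2, 0], [3, -3, -2]]. v must be orthogonal to every row; (row 1) × (row 3) = [-2, -2, 0], so take v_2 = [1, 1, 0]^T.
λ = -1: A - (-1)I = [[-2, 1, 0], [-2, 1, 0], [3, -3, -3]]. v must be orthogonal to every row; (row 1) × (row 3) = [-3, -6, 3], so take v_3 = [-1, -2, 1]^T.
V = [v_1 v_2 v_3] = [[0, 1, -1], [0, 1, -2], [1, 0, 1]] has det V = -1, so V^{-1} = adj(V)/det V = [[-1, 1, 1], [2, -1, 0], [1, -1, 0]].
Modal coordinates z(0) = V^{-1} x(0): (-1)·2 + 1·0 + 1·(-3) = -5; 2·2 + (-1)·0 + 0·(-3) = 4; 1·2 + (-1)·0 + 0·(-3) = 2; so z(0) = [-5, 4, 2]^T.
x_1(t) = Σ_i (v_i)_1 · z_i(0) · e^{λ_i t} (row 1 of V times the modal terms).
x_1(0.4) = 0·(-5)·e^{-4·0.4} + 1·4·e^{-2·0.4} + (-1)·2·e^{-1·0.4} = 0·0.201897 + 4·0.449329 + (-2)·0.670320 = 0.4567.

0.4567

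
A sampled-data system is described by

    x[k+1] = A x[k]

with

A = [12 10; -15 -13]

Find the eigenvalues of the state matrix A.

det(zI - A) = z^2 - (tr A)z + det A, with tr A = 12 + (-13) = -1 and det A = 12·(-13) - 10·(-15) = -156 - (-150) = -6.
So p(z) = det(zI - A) = z^2 + z - 6.
Factor z^2 + z - 6: two numbers with sum -1 and product -6 are 2 and -3, so z^2 + z - 6 = (z - 2)(z + 3).
Hence p(z) = (z - 2) (z + 3), with roots -3, 2.

-3, 2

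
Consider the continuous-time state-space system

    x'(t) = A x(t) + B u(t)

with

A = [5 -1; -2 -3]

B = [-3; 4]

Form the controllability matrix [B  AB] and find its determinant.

94

AB = [[-19], [-6]]
Controllability matrix C = [B  AB] = [[-3, -19], [4, -6]]
det(C) = (-3)·(-6) - (-19)·4 = 18 - (-76) = 94
Since det(C) ≠ 0, rank(C) = 2 and the system is completely controllable.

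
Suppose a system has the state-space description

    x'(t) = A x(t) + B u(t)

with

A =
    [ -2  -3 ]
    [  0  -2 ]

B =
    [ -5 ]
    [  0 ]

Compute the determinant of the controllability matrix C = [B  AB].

0

AB = [[10], [0]]
Controllability matrix C = [B  AB] = [[-5, 10], [0, 0]]
det(C) = (-5)·0 - 10·0 = 0 - 0 = 0
Since det(C) = 0, rank(C) < 2 and the system is not completely controllable.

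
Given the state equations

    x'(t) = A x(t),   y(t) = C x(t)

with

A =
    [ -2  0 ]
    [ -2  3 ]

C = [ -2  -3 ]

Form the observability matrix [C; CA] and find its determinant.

48

CA = [[10, -9]]
Observability matrix O = [C; CA] = [[-2, -3], [10, -9]]
det(O) = (-2)·(-9) - (-3)·10 = 18 - (-30) = 48
Since det(O) ≠ 0, rank(O) = 2 and the system is completely observable.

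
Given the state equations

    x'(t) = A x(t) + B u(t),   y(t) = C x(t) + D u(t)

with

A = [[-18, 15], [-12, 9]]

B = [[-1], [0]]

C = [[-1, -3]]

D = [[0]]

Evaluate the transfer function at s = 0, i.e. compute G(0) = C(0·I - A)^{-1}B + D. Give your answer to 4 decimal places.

G(0) = C(-A)^{-1}B + D = -C A^{-1} B + D.
det A = 18, so A^{-1} = (1/18)·adj(A) = [[1/2, -5/6], [2/3, -1]]
A^{-1} B = [-1/2, -2/3]^T
C A^{-1} B = 5/2
G(0) = D - C A^{-1} B = 0 - (5/2) = -5/2 ≈ -2.5000

-2.5000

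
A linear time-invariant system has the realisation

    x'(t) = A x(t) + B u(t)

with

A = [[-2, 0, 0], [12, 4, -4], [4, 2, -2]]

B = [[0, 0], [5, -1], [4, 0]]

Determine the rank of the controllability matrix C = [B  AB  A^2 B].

2

AB = [[0, 0], [4, -4], [2, -2]]
A^2B = [[0, 0], [8, -8], [4, -4]]
Controllability matrix C = [B  AB  A^2B] = [[0, 0, 0, 0, 0, 0], [5, -1, 4, -4, 8, -8], [4, 0, 2, -2, 4, -4]]
Row 1 of C is identically zero, so rank(C) ≤ 2.
The 2×2 minor from rows 2, 3, columns 1, 2 is 5·0 - (-1)·4 = 0 - (-4) = 4 ≠ 0, so rank(C) = 2.
rank(C) = 2 < n = 3, so the pair (A, B) is not completely controllable.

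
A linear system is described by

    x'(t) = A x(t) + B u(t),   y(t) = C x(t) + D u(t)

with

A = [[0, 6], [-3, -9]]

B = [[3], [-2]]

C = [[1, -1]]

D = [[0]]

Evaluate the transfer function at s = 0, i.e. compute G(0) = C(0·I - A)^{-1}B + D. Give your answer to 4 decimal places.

1.3333

G(0) = C(-A)^{-1}B + D = -C A^{-1} B + D.
det A = 18, so A^{-1} = (1/18)·adj(A) = [[-1/2, -1/3], [1/6, 0]]
A^{-1} B = [-5/6, 1/2]^T
C A^{-1} B = -4/3
G(0) = D - C A^{-1} B = 0 - (-4/3) = 4/3 ≈ 1.3333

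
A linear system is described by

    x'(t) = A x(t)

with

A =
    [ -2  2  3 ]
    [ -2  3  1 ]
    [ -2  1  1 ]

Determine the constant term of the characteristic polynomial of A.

Expand det(sI - A) for the 3×3 matrix.
p(s) = s^3 - 2s^2 + 4s - 8.
(Check: constant term = det(-A) = (-1)^3 det A = -8; coefficient of s^2 = -tr A = -2.)
The constant term is -8.

-8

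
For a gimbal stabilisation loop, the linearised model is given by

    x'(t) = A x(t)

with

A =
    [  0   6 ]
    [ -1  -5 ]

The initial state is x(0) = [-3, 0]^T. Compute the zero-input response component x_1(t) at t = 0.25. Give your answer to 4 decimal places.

det(sI - A) = s^2 - (tr A)s + det A, with tr A = 0 + (-5) = -5 and det A = 0·(-5) - 6·(-1) = 0 - (-6) = 6.
So p(s) = det(sI - A) = s^2 + 5s + 6.
Factor s^2 + 5s + 6: two numbers with sum -5 and product 6 are -2 and -3, so s^2 + 5s + 6 = (s + 2)(s + 3).
Hence p(s) = (s + 2) (s + 3), with roots -3, -2.
The eigenvalues -3, -2 are distinct and real, so A is diagonalisable and x(t) = e^{At} x(0) = V diag(e^{λ_i t}) V^{-1} x(0), where the columns of V are the eigenvectors.
λ = -3: A - (-3)I = [[3, 6], [-1, -2]]. Row 1 gives 3·v1 + 6·v2 = 0, so take v_1 = [2, -1]^T.
λ = -2: A - (-2)I = [[2, 6], [-1, -3]]. Row 1 gives 2·v1 + 6·v2 = 0, so take v_2 = [3, -1]^T.
V = [v_1 v_2] = [[2, 3], [-1, -1]] has det V = 1, so V^{-1} = adj(V)/det V = [[-1, -3], [1, 2]].
Modal coordinates z(0) = V^{-1} x(0): (-1)·(-3) + (-3)·0 = 3; 1·(-3) + 2·0 = -3; so z(0) = [3, -3]^T.
x_1(t) = Σ_i (v_i)_1 · z_i(0) · e^{λ_i t} (row 1 of V times the modal terms).
x_1(0.25) = 2·3·e^{-3·0.25} + 3·(-3)·e^{-2·0.25} = 6·0.472367 + (-9)·0.606531 = -2.6246.

-2.6246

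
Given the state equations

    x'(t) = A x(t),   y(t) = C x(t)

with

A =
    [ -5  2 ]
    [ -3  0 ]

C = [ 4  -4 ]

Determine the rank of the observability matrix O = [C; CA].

CA = [[-8, 8]]
Observability matrix O = [C; CA] = [[4, -4], [-8, 8]]
Every row of O is a scalar multiple of row 1 = [4, -4] (multipliers 1, -2), so the rows span a one-dimensional space.
O ≠ 0, hence rank(O) = 1.
rank(O) = 1 < n = 2, so the pair (A, C) is not completely observable.

1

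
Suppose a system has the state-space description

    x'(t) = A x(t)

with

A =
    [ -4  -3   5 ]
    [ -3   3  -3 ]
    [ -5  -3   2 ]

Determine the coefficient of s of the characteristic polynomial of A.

-7

Expand det(sI - A) for the 3×3 matrix.
p(s) = s^3 - s^2 - 7s - 69.
(Check: constant term = det(-A) = (-1)^3 det A = -69; coefficient of s^2 = -tr A = -1.)
The coefficient of s is -7.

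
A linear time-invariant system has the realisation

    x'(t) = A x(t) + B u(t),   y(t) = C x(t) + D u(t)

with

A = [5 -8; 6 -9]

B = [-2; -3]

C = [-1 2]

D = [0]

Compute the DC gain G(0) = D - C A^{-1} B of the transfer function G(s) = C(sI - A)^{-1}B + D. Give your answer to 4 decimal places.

G(0) = C(-A)^{-1}B + D = -C A^{-1} B + D.
det A = 3, so A^{-1} = (1/3)·adj(A) = [[-3, 8/3], [-2, 5/3]]
A^{-1} B = [-2, -1]^T
C A^{-1} B = 0
G(0) = D - C A^{-1} B = 0 - (0) = 0

0.0000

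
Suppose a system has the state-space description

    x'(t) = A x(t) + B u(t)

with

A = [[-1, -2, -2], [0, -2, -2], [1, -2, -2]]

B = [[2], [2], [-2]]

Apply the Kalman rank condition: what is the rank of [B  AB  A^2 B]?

3

AB = [[-2], [0], [2]]
A^2B = [[-2], [-4], [-6]]
Controllability matrix C = [B  AB  A^2B] = [[2, -2, -2], [2, 0, -4], [-2, 2, -6]]
det(C) = 2·(0·(-6) - (-4)·2) - (-2)·(2·(-6) - (-4)·(-2)) + (-2)·(2·2 - 0·(-2)) = 2·8 - (-2)·(-20) + (-2)·4 = -32 ≠ 0, so rank(C) = 3.
rank(C) = 3 = n, so the pair (A, B) is completely controllable.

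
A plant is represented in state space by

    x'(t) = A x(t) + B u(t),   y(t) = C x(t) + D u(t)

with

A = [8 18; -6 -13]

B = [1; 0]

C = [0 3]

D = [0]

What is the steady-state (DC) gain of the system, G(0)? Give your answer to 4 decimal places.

G(0) = C(-A)^{-1}B + D = -C A^{-1} B + D.
det A = 4, so A^{-1} = (1/4)·adj(A) = [[-13/4, -9/2], [3/2, 2]]
A^{-1} B = [-13/4, 3/2]^T
C A^{-1} B = 9/2
G(0) = D - C A^{-1} B = 0 - (9/2) = -9/2 ≈ -4.5000

-4.5000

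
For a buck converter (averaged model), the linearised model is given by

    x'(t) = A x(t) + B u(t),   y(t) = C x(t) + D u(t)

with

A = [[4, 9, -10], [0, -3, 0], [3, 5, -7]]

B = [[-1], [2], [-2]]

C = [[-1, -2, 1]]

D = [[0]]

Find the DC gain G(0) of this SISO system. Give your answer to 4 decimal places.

G(0) = C(-A)^{-1}B + D = -C A^{-1} B + D.
det A = -6, so A^{-1} = (1/-6)·adj(A) = [[-7/2, -13/6, 5], [0, -1/3, 0], [-3/2, -7/6, 2]]
A^{-1} B = [-65/6, -2/3, -29/6]^T
C A^{-1} B = 22/3
G(0) = D - C A^{-1} B = 0 - (22/3) = -22/3 ≈ -7.3333

-7.3333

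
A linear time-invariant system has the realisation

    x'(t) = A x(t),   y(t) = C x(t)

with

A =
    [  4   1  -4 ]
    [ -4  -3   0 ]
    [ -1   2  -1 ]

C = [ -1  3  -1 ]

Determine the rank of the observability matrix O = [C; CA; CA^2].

3

CA = [[-15, -12, 5]]
CA^2 = [[-17, 31, 55]]
Observability matrix O = [C; CA; CA^2] = [[-1, 3, -1], [-15, -12, 5], [-17, 31, 55]]
det(O) = (-1)·((-12)·55 - 5·31) - 3·((-15)·55 - 5·(-17)) + (-1)·((-15)·31 - (-12)·(-17)) = (-1)·(-815) - 3·(-740) + (-1)·(-669) = 3704 ≠ 0, so rank(O) = 3.
rank(O) = 3 = n, so the pair (A, C) is completely observable.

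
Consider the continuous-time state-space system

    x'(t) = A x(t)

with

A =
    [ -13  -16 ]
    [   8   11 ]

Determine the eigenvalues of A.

-5, 3

det(sI - A) = s^2 - (tr A)s + det A, with tr A = (-13) + 11 = -2 and det A = (-13)·11 - (-16)·8 = -143 - (-128) = -15.
So p(s) = det(sI - A) = s^2 + 2s - 15.
Factor s^2 + 2s - 15: two numbers with sum -2 and product -15 are 3 and -5, so s^2 + 2s - 15 = (s - 3)(s + 5).
Hence p(s) = (s - 3) (s + 5), with roots -5, 3.
At least one eigenvalue has non-negative real part, so the system is not asymptotically stable.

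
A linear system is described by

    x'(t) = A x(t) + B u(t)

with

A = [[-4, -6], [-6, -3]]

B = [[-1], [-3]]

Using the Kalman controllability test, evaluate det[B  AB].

51

AB = [[22], [15]]
Controllability matrix C = [B  AB] = [[-1, 22], [-3, 15]]
det(C) = (-1)·15 - 22·(-3) = -15 - (-66) = 51
Since det(C) ≠ 0, rank(C) = 2 and the system is completely controllable.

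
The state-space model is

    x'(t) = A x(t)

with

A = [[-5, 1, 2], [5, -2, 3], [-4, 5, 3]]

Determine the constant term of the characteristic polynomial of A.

Expand det(sI - A) for the 3×3 matrix.
p(s) = s^3 + 4s^2 - 23s - 112.
(Check: constant term = det(-A) = (-1)^3 det A = -112; coefficient of s^2 = -tr A = 4.)
The constant term is -112.

-112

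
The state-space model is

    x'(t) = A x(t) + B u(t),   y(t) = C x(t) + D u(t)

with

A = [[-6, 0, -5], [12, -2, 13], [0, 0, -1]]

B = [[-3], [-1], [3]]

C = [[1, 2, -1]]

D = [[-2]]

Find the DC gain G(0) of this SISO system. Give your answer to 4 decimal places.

-6.0000

G(0) = C(-A)^{-1}B + D = -C A^{-1} B + D.
det A = -12, so A^{-1} = (1/-12)·adj(A) = [[-1/6, 0, 5/6], [-1, -1/2, -3/2], [0, 0, -1]]
A^{-1} B = [3, -1, -3]^T
C A^{-1} B = 4
G(0) = D - C A^{-1} B = -2 - (4) = -6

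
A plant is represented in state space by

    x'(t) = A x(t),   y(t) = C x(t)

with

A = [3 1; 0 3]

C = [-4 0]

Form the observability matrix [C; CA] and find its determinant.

16

CA = [[-12, -4]]
Observability matrix O = [C; CA] = [[-4, 0], [-12, -4]]
det(O) = (-4)·(-4) - 0·(-12) = 16 - 0 = 16
Since det(O) ≠ 0, rank(O) = 2 and the system is completely observable.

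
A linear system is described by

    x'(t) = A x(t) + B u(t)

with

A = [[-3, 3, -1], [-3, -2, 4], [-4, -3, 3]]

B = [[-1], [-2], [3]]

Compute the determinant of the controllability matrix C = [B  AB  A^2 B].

-6008

AB = [[-6], [19], [19]]
A^2B = [[56], [56], [24]]
Controllability matrix C = [B  AB  A^2B] = [[-1, -6, 56], [-2, 19, 56], [3, 19, 24]]
Expanding along the first row, det(C) = (-1)·(19·24 - 56·19) - (-6)·((-2)·24 - 56·3) + 56·((-2)·19 - 19·3) = (-1)·(-608) - (-6)·(-216) + 56·(-95) = -6008
Since det(C) ≠ 0, rank(C) = 3 and the system is completely controllable.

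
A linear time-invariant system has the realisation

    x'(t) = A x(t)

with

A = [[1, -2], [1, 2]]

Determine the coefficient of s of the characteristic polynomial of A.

-3

For a 2×2 matrix, det(sI - A) = s^2 - (tr A)s + det A.
tr A = 3, det A = 4.
So p(s) = s^2 - 3s + 4.
The coefficient of s is -3.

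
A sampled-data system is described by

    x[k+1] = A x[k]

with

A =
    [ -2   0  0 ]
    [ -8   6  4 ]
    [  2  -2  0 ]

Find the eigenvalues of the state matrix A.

-2, 2, 4

det(zI - A) = z^3 - (tr A)z^2 + (M11 + M22 + M33)z - det A, where Mii is the 2×2 principal minor of A obtained by deleting row i and column i.
tr A = (-2) + 6 + 0 = 4; M11 = 6·0 - 4·(-2) = 0 - (-8) = 8; M22 = (-2)·0 - 0·2 = 0 - 0 = 0; M33 = (-2)·6 - 0·(-8) = -12 - 0 = -12; sum of minors = -4.
det A = (-2)·(6·0 - 4·(-2)) - 0·((-8)·0 - 4·2) + 0·((-8)·(-2) - 6·2) = (-2)·8 - 0·(-8) + 0·4 = -16.
So p(z) = det(zI - A) = z^3 - 4z^2 - 4z + 16.
Rational-root test: any integer root divides 16. Testing small divisors, z = -2 works: p(-2) = -8 + (-16) + 8 + 16 = 0, so (z + 2) is a factor.
Dividing, p(z) = (z + 2)(z^2 - 6z + 8).
Factor z^2 - 6z + 8: two numbers with sum 6 and product 8 are 4 and 2, so z^2 - 6z + 8 = (z - 4)(z - 2).
Hence p(z) = (z - 4) (z - 2) (z + 2), with roots -2, 2, 4.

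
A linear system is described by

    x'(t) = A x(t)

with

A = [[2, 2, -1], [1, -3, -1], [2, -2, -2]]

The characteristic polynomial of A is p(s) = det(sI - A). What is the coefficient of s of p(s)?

Expand det(sI - A) for the 3×3 matrix.
p(s) = s^3 + 3s^2 - 6s - 4.
(Check: constant term = det(-A) = (-1)^3 det A = -4; coefficient of s^2 = -tr A = 3.)
The coefficient of s is -6.

-6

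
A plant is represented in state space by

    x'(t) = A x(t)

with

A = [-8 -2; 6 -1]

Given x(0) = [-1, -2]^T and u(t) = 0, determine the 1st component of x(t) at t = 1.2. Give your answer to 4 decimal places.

0.0378

det(sI - A) = s^2 - (tr A)s + det A, with tr A = (-8) + (-1) = -9 and det A = (-8)·(-1) - (-2)·6 = 8 - (-12) = 20.
So p(s) = det(sI - A) = s^2 + 9s + 20.
Factor s^2 + 9s + 20: two numbers with sum -9 and product 20 are -4 and -5, so s^2 + 9s + 20 = (s + 4)(s + 5).
Hence p(s) = (s + 4) (s + 5), with roots -5, -4.
The eigenvalues -5, -4 are distinct and real, so A is diagonalisable and x(t) = e^{At} x(0) = V diag(e^{λ_i t}) V^{-1} x(0), where the columns of V are the eigenvectors.
λ = -5: A - (-5)I = [[-3, -2], [6, 4]]. Row 1 gives (-3)·v1 + (-2)·v2 = 0, so take v_1 = [-2, 3]^T.
λ = -4: A - (-4)I = [[-4, -2], [6, 3]]. Row 1 gives (-4)·v1 + (-2)·v2 = 0, so take v_2 = [-1, 2]^T.
V = [v_1 v_2] = [[-2, -1], [3, 2]] has det V = -1, so V^{-1} = adj(V)/det V = [[-2, -1], [3, 2]].
Modal coordinates z(0) = V^{-1} x(0): (-2)·(-1) + (-1)·(-2) = 4; 3·(-1) + 2·(-2) = -7; so z(0) = [4, -7]^T.
x_1(t) = Σ_i (v_i)_1 · z_i(0) · e^{λ_i t} (row 1 of V times the modal terms).
x_1(1.2) = (-2)·4·e^{-5·1.2} + (-1)·(-7)·e^{-4·1.2} = (-8)·0.002479 + 7·0.008230 = 0.0378.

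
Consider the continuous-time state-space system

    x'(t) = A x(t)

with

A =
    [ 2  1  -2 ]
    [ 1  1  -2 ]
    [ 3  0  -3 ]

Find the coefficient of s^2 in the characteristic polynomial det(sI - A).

Expand det(sI - A) for the 3×3 matrix.
p(s) = s^3 - 2s + 3.
(Check: constant term = det(-A) = (-1)^3 det A = 3; coefficient of s^2 = -tr A = 0.)
The coefficient of s^2 is 0.

0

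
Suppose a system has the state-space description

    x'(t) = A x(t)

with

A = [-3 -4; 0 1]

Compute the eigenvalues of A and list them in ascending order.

-3, 1

det(sI - A) = s^2 - (tr A)s + det A, with tr A = (-3) + 1 = -2 and det A = (-3)·1 - (-4)·0 = -3 - 0 = -3.
So p(s) = det(sI - A) = s^2 + 2s - 3.
Factor s^2 + 2s - 3: two numbers with sum -2 and product -3 are 1 and -3, so s^2 + 2s - 3 = (s - 1)(s + 3).
Hence p(s) = (s - 1) (s + 3), with roots -3, 1.
At least one eigenvalue has non-negative real part, so the system is not asymptotically stable.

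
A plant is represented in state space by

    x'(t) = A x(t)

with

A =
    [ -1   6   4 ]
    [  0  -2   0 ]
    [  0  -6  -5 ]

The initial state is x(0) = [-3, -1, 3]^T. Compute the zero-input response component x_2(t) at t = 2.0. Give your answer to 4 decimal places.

det(sI - A) = s^3 - (tr A)s^2 + (M11 + M22 + M33)s - det A, where Mii is the 2×2 principal minor of A obtained by deleting row i and column i.
tr A = (-1) + (-2) + (-5) = -8; M11 = (-2)·(-5) - 0·(-6) = 10 - 0 = 10; M22 = (-1)·(-5) - 4·0 = 5 - 0 = 5; M33 = (-1)·(-2) - 6·0 = 2 - 0 = 2; sum of minors = 17.
det A = (-1)·((-2)·(-5) - 0·(-6)) - 6·(0·(-5) - 0·0) + 4·(0·(-6) - (-2)·0) = (-1)·10 - 6·0 + 4·0 = -10.
So p(s) = det(sI - A) = s^3 + 8s^2 + 17s + 10.
Rational-root test: any integer root divides 10. Testing small divisors, s = -1 works: p(-1) = -1 + 8 + (-17) + 10 = 0, so (s + 1) is a factor.
Dividing, p(s) = (s + 1)(s^2 + 7s + 10).
Factor s^2 + 7s + 10: two numbers with sum -7 and product 10 are -2 and -5, so s^2 + 7s + 10 = (s + 2)(s + 5).
Hence p(s) = (s + 1) (s + 2) (s + 5), with roots -5, -2, -1.
The eigenvalues -5, -2, -1 are distinct and real, so A is diagonalisable and x(t) = e^{At} x(0) = V diag(e^{λ_i t}) V^{-1} x(0), where the columns of V are the eigenvectors.
λ = -5: A - (-5)I = [[4, 6, 4], [0, 3, 0], [0, -6, 0]]. v must be orthogonal to every row; (row 1) × (row 2) = [-12, 0, 12], so take v_1 = [-1, 0, 1]^T.
λ = -2: A - (-2)I = [[1, 6, 4], [0, 0, 0], [0, -6, -3]]. v must be orthogonal to every row; (row 1) × (row 3) = [6, 3, -6], so take v_2 = [2, 1, -2]^T.
λ = -1: A - (-1)I = [[0, 6, 4], [0, -1, 0], [0, -6, -4]]. v must be orthogonal to every row; (row 1) × (row 2) = [4, 0, 0], so take v_3 = [1, 0, 0]^T.
V = [v_1 v_2 v_3] = [[-1, 2, 1], [0, 1, 0], [1, -2, 0]] has det V = -1, so V^{-1} = adj(V)/det V = [[0, 2, 1], [0, 1, 0], [1, 0, 1]].
Modal coordinates z(0) = V^{-1} x(0): 0·(-3) + 2·(-1) + 1·3 = 1; 0·(-3) + 1·(-1) + 0·3 = -1; 1·(-3) + 0·(-1) + 1·3 = 0; so z(0) = [1, -1, 0]^T.
x_2(t) = Σ_i (v_i)_2 · z_i(0) · e^{λ_i t} (row 2 of V times the modal terms).
x_2(2.0) = 0·1·e^{-5·2.0} + 1·(-1)·e^{-2·2.0} + 0·0·e^{-1·2.0} = 0·0.000045 + (-1)·0.018316 + 0·0.135335 = -0.0183.

-0.0183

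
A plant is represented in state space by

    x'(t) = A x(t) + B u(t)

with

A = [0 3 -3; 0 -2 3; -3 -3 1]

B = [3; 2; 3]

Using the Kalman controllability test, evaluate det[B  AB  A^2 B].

-3609

AB = [[-3], [5], [-12]]
A^2B = [[51], [-46], [-18]]
Controllability matrix C = [B  AB  A^2B] = [[3, -3, 51], [2, 5, -46], [3, -12, -18]]
Expanding along the first row, det(C) = 3·(5·(-18) - (-46)·(-12)) - (-3)·(2·(-18) - (-46)·3) + 51·(2·(-12) - 5·3) = 3·(-642) - (-3)·102 + 51·(-39) = -3609
Since det(C) ≠ 0, rank(C) = 3 and the system is completely controllable.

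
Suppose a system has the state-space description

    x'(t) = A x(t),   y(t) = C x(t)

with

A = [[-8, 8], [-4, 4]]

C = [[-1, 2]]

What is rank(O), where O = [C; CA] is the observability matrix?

CA = [[0, 0]]
Observability matrix O = [C; CA] = [[-1, 2], [0, 0]]
Every row of O is a scalar multiple of row 1 = [-1, 2] (multipliers 1, 0), so the rows span a one-dimensional space.
O ≠ 0, hence rank(O) = 1.
rank(O) = 1 < n = 2, so the pair (A, C) is not completely observable.

1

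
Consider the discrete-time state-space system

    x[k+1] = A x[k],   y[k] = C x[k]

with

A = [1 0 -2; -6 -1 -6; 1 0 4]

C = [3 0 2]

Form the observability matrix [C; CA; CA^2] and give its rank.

CA = [[5, 0, 2]]
CA^2 = [[7, 0, -2]]
Observability matrix O = [C; CA; CA^2] = [[3, 0, 2], [5, 0, 2], [7, 0, -2]]
Column 2 of O is identically zero, so rank(O) ≤ 2.
The 2×2 minor from rows 1, 2, columns 1, 3 is 3·2 - 2·5 = 6 - 10 = -4 ≠ 0, so rank(O) = 2.
rank(O) = 2 < n = 3, so the pair (A, C) is not completely observable.

2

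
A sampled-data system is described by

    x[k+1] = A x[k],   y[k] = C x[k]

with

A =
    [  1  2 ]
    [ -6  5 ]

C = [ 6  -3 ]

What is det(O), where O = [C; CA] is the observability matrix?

CA = [[24, -3]]
Observability matrix O = [C; CA] = [[6, -3], [24, -3]]
det(O) = 6·(-3) - (-3)·24 = -18 - (-72) = 54
Since det(O) ≠ 0, rank(O) = 2 and the system is completely observable.

54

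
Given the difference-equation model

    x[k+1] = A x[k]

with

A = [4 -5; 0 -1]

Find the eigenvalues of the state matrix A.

det(zI - A) = z^2 - (tr A)z + det A, with tr A = 4 + (-1) = 3 and det A = 4·(-1) - (-5)·0 = -4 - 0 = -4.
So p(z) = det(zI - A) = z^2 - 3z - 4.
Factor z^2 - 3z - 4: two numbers with sum 3 and product -4 are 4 and -1, so z^2 - 3z - 4 = (z - 4)(z + 1).
Hence p(z) = (z - 4) (z + 1), with roots -1, 4.

-1, 4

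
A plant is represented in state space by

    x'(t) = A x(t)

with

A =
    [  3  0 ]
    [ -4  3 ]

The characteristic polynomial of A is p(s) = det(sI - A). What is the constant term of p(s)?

For a 2×2 matrix, det(sI - A) = s^2 - (tr A)s + det A.
tr A = 6, det A = 9.
So p(s) = s^2 - 6s + 9.
The constant term is 9.

9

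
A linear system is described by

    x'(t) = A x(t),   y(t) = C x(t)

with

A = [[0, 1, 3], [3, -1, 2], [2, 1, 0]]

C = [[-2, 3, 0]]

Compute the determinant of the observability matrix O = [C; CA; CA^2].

-289

CA = [[9, -5, 0]]
CA^2 = [[-15, 14, 17]]
Observability matrix O = [C; CA; CA^2] = [[-2, 3, 0], [9, -5, 0], [-15, 14, 17]]
Expanding along the first row, det(O) = (-2)·((-5)·17 - 0·14) - 3·(9·17 - 0·(-15)) + 0·(9·14 - (-5)·(-15)) = (-2)·(-85) - 3·153 + 0·51 = -289
Since det(O) ≠ 0, rank(O) = 3 and the system is completely observable.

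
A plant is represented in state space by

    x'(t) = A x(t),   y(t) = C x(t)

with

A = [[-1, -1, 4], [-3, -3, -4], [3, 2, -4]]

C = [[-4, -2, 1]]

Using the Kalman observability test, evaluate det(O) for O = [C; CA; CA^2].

391

CA = [[13, 12, -12]]
CA^2 = [[-85, -73, 52]]
Observability matrix O = [C; CA; CA^2] = [[-4, -2, 1], [13, 12, -12], [-85, -73, 52]]
Expanding along the first row, det(O) = (-4)·(12·52 - (-12)·(-73)) - (-2)·(13·52 - (-12)·(-85)) + 1·(13·(-73) - 12·(-85)) = (-4)·(-252) - (-2)·(-344) + 1·71 = 391
Since det(O) ≠ 0, rank(O) = 3 and the system is completely observable.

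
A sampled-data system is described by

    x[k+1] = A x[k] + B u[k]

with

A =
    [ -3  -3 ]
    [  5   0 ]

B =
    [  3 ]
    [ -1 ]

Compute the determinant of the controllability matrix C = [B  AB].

AB = [[-6], [15]]
Controllability matrix C = [B  AB] = [[3, -6], [-1, 15]]
det(C) = 3·15 - (-6)·(-1) = 45 - 6 = 39
Since det(C) ≠ 0, rank(C) = 2 and the system is completely controllable.

39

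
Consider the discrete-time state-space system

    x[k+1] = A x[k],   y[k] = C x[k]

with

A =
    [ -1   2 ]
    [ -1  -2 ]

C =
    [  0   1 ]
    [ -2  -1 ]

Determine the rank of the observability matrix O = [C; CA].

CA = [[-1, -2], [3, -2]]
Observability matrix O = [C; CA] = [[0, 1], [-2, -1], [-1, -2], [3, -2]]
Take the 2×2 submatrix of O formed by rows 1, 2: [[0, 1], [-2, -1]]. Its determinant is 0·(-1) - 1·(-2) = 0 - (-2) = 2 ≠ 0.
So rank(O) ≥ 2; since O has 2 columns, rank(O) = 2.
rank(O) = 2 = n, so the pair (A, C) is completely observable.

2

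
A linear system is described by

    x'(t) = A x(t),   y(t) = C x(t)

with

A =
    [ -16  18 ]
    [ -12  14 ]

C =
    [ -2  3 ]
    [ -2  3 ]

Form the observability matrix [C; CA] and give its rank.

1

CA = [[-4, 6], [-4, 6]]
Observability matrix O = [C; CA] = [[-2, 3], [-2, 3], [-4, 6], [-4, 6]]
Every row of O is a scalar multiple of row 1 = [-2, 3] (multipliers 1, 1, 2, 2), so the rows span a one-dimensional space.
O ≠ 0, hence rank(O) = 1.
rank(O) = 1 < n = 2, so the pair (A, C) is not completely observable.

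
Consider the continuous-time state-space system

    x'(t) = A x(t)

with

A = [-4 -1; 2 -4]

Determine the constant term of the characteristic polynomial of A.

For a 2×2 matrix, det(sI - A) = s^2 - (tr A)s + det A.
tr A = -8, det A = 18.
So p(s) = s^2 + 8s + 18.
The constant term is 18.

18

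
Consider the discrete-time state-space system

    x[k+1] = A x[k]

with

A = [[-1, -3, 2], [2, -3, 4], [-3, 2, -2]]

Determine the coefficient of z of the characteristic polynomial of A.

Expand det(zI - A) for the 3×3 matrix.
p(z) = z^3 + 6z^2 + 15z - 16.
(Check: constant term = det(-A) = (-1)^3 det A = -16; coefficient of z^2 = -tr A = 6.)
The coefficient of z is 15.

15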